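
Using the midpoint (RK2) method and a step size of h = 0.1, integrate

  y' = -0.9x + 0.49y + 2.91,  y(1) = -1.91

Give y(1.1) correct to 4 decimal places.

Midpoint: k1 = f(x_n, y_n); k2 = f(x_n + h/2, y_n + (h/2)·k1); y_{n+1} = y_n + h·k2.
x=1.000000, y=-1.910000:
  k1 = f(1.000000, -1.910000) = 1.074100
  k2 = f(1.050000, -1.856295) = 1.055415
  y ← -1.910000 + 0.1·1.055415 = -1.804458
y(1.1) ≈ -1.8045

-1.8045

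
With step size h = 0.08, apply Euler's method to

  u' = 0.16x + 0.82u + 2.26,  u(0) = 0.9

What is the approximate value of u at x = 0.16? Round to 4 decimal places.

Euler: u_{n+1} = u_n + h·f(x_n, u_n).
x=0.000000, u=0.900000: f=2.998000 → u ← 0.900000 + 0.08·2.998000 = 1.139840
x=0.080000, u=1.139840: f=3.207469 → u ← 1.139840 + 0.08·3.207469 = 1.396438
u(0.16) ≈ 1.3964

1.3964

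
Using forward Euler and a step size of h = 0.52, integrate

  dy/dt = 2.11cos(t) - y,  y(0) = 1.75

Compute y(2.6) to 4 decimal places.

Euler: y_{n+1} = y_n + h·f(t_n, y_n).
t=0.000000, y=1.750000: f=0.360000 → y ← 1.750000 + 0.52·0.360000 = 1.937200
t=0.520000, y=1.937200: f=-0.106102 → y ← 1.937200 + 0.52·(-0.106102) = 1.882027
t=1.040000, y=1.882027: f=-0.813902 → y ← 1.882027 + 0.52·(-0.813902) = 1.458798
t=1.560000, y=1.458798: f=-1.436018 → y ← 1.458798 + 0.52·(-1.436018) = 0.712069
t=2.080000, y=0.712069: f=-1.740656 → y ← 0.712069 + 0.52·(-1.740656) = -0.193072
y(2.6) ≈ -0.1931

-0.1931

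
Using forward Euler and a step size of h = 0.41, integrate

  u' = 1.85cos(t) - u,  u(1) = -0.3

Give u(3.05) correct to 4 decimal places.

-0.9511

Euler: u_{n+1} = u_n + h·f(t_n, u_n).
t=1.000000, u=-0.300000: f=1.299559 → u ← -0.300000 + 0.41·1.299559 = 0.232819
t=1.410000, u=0.232819: f=0.063374 → u ← 0.232819 + 0.41·0.063374 = 0.258803
t=1.820000, u=0.258803: f=-0.715072 → u ← 0.258803 + 0.41·(-0.715072) = -0.034377
t=2.230000, u=-0.034377: f=-1.098725 → u ← -0.034377 + 0.41·(-1.098725) = -0.484854
t=2.640000, u=-0.484854: f=-1.137259 → u ← -0.484854 + 0.41·(-1.137259) = -0.951130
u(3.05) ≈ -0.9511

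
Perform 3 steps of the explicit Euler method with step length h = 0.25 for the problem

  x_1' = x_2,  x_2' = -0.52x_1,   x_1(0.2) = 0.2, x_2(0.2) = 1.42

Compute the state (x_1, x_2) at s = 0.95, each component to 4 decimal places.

1.2340, 1.2044

Euler on (x_1,x_2): x_1_{n+1} = x_1_n + h·x_1', x_2_{n+1} = x_2_n + h·x_2'.
0.200000: (0.200000, 1.420000); f=(1.420000, -0.104000) → (0.555000, 1.394000)
0.450000: (0.555000, 1.394000); f=(1.394000, -0.288600) → (0.903500, 1.321850)
0.700000: (0.903500, 1.321850); f=(1.321850, -0.469820) → (1.233963, 1.204395)
(x_1(0.95), x_2(0.95)) ≈ (1.2340, 1.2044)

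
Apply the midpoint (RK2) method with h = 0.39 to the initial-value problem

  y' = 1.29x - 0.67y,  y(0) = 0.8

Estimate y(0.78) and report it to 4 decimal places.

0.8223

Midpoint: k1 = f(x_n, y_n); k2 = f(x_n + h/2, y_n + (h/2)·k1); y_{n+1} = y_n + h·k2.
x=0.000000, y=0.800000:
  k1 = f(0.000000, 0.800000) = -0.536000
  k2 = f(0.195000, 0.695480) = -0.214422
  y ← 0.800000 + 0.39·(-0.214422) = 0.716376
x=0.390000, y=0.716376:
  k1 = f(0.390000, 0.716376) = 0.023128
  k2 = f(0.585000, 0.720886) = 0.271657
  y ← 0.716376 + 0.39·0.271657 = 0.822322
y(0.78) ≈ 0.8223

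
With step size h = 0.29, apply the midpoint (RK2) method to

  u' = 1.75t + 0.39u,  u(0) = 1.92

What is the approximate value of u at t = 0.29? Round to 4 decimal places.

2.2230

Midpoint: k1 = f(t_n, u_n); k2 = f(t_n + h/2, u_n + (h/2)·k1); u_{n+1} = u_n + h·k2.
t=0.000000, u=1.920000:
  k1 = f(0.000000, 1.920000) = 0.748800
  k2 = f(0.145000, 2.028576) = 1.044895
  u ← 1.920000 + 0.29·1.044895 = 2.223019
u(0.29) ≈ 2.2230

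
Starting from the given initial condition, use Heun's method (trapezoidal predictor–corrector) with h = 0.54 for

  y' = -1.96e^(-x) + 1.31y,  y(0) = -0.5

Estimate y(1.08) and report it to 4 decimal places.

-4.9949

Heun: k1 = f(x_n, y_n); k2 = f(x_n + h, y_n + h·k1); y_{n+1} = y_n + (h/2)·(k1 + k2).
x=0.000000, y=-0.500000:
  k1 = f(0.000000, -0.500000) = -2.615000
  k2 = f(0.540000, -1.912100) = -3.647038
  y ← -0.500000 + (0.54/2)·(-2.615000 + (-3.647038)) = -2.190750
x=0.540000, y=-2.190750:
  k1 = f(0.540000, -2.190750) = -4.012069
  k2 = f(1.080000, -4.357268) = -6.373628
  y ← -2.190750 + (0.54/2)·(-4.012069 + (-6.373628)) = -4.994888
y(1.08) ≈ -4.9949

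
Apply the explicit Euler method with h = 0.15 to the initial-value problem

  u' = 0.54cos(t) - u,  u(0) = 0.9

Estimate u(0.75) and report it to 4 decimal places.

Euler: u_{n+1} = u_n + h·f(t_n, u_n).
t=0.000000, u=0.900000: f=-0.360000 → u ← 0.900000 + 0.15·(-0.360000) = 0.846000
t=0.150000, u=0.846000: f=-0.312064 → u ← 0.846000 + 0.15·(-0.312064) = 0.799190
t=0.300000, u=0.799190: f=-0.283309 → u ← 0.799190 + 0.15·(-0.283309) = 0.756694
t=0.450000, u=0.756694: f=-0.270453 → u ← 0.756694 + 0.15·(-0.270453) = 0.716126
t=0.600000, u=0.716126: f=-0.270445 → u ← 0.716126 + 0.15·(-0.270445) = 0.675559
u(0.75) ≈ 0.6756

0.6756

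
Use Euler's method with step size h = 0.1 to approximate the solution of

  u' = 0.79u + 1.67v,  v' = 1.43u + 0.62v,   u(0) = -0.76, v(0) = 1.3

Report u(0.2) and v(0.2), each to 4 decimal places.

-0.4382, 1.2646

Euler on (u,v): u_{n+1} = u_n + h·u', v_{n+1} = v_n + h·v'.
0.000000: (-0.760000, 1.300000); f=(1.570600, -0.280800) → (-0.602940, 1.271920)
0.100000: (-0.602940, 1.271920); f=(1.647784, -0.073614) → (-0.438162, 1.264559)
(u(0.2), v(0.2)) ≈ (-0.4382, 1.2646)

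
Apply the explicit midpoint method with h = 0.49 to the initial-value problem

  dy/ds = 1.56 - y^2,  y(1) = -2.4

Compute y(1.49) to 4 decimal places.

Midpoint: k1 = f(s_n, y_n); k2 = f(s_n + h/2, y_n + (h/2)·k1); y_{n+1} = y_n + h·k2.
s=1.000000, y=-2.400000:
  k1 = f(1.000000, -2.400000) = -4.200000
  k2 = f(1.245000, -3.429000) = -10.198041
  y ← -2.400000 + 0.49·(-10.198041) = -7.397040
y(1.49) ≈ -7.3970

-7.3970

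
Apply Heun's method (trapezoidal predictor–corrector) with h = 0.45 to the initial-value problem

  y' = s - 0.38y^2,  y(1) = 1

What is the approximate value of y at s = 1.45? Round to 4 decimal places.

Heun: k1 = f(s_n, y_n); k2 = f(s_n + h, y_n + h·k1); y_{n+1} = y_n + (h/2)·(k1 + k2).
s=1.000000, y=1.000000:
  k1 = f(1.000000, 1.000000) = 0.620000
  k2 = f(1.450000, 1.279000) = 0.828380
  y ← 1.000000 + (0.45/2)·(0.620000 + 0.828380) = 1.325886
y(1.45) ≈ 1.3259

1.3259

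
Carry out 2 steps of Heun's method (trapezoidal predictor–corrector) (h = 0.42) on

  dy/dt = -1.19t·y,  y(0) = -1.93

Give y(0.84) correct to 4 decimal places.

-1.2596

Heun: k1 = f(t_n, y_n); k2 = f(t_n + h, y_n + h·k1); y_{n+1} = y_n + (h/2)·(k1 + k2).
t=0.000000, y=-1.930000:
  k1 = f(0.000000, -1.930000) = 0.000000
  k2 = f(0.420000, -1.930000) = 0.964614
  y ← -1.930000 + (0.42/2)·(0.000000 + 0.964614) = -1.727431
t=0.420000, y=-1.727431:
  k1 = f(0.420000, -1.727431) = 0.863370
  k2 = f(0.840000, -1.364816) = 1.364270
  y ← -1.727431 + (0.42/2)·(0.863370 + 1.364270) = -1.259627
y(0.84) ≈ -1.2596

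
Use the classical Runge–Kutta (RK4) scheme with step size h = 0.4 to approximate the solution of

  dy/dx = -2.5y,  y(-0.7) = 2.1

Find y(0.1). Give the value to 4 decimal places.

RK4: k1 = f(x_n, y_n); k2 = f(x_n + h/2, y_n + (h/2)·k1); k3 = f(x_n + h/2, y_n + (h/2)·k2); k4 = f(x_n + h, y_n + h·k3); y_{n+1} = y_n + (h/6)·(k1 + 2k2 + 2k3 + k4).
x=-0.700000, y=2.100000:
  k1 = f(-0.700000, 2.100000) = -5.250000
  k2 = f(-0.500000, 1.050000) = -2.625000
  k3 = f(-0.500000, 1.575000) = -3.937500
  k4 = f(-0.300000, 0.525000) = -1.312500
  y ← 2.100000 + (0.4/6)·(k1 + 2k2 + 2k3 + k4) = 0.787500
x=-0.300000, y=0.787500:
  k1 = f(-0.300000, 0.787500) = -1.968750
  k2 = f(-0.100000, 0.393750) = -0.984375
  k3 = f(-0.100000, 0.590625) = -1.476563
  k4 = f(0.100000, 0.196875) = -0.492188
  y ← 0.787500 + (0.4/6)·(k1 + 2k2 + 2k3 + k4) = 0.295313
y(0.1) ≈ 0.2953

0.2953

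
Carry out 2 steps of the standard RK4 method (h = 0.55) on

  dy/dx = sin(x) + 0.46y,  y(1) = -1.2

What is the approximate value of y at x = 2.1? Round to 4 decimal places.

RK4: k1 = f(x_n, y_n); k2 = f(x_n + h/2, y_n + (h/2)·k1); k3 = f(x_n + h/2, y_n + (h/2)·k2); k4 = f(x_n + h, y_n + h·k3); y_{n+1} = y_n + (h/6)·(k1 + 2k2 + 2k3 + k4).
x=1.000000, y=-1.200000:
  k1 = f(1.000000, -1.200000) = 0.289471
  k2 = f(1.275000, -1.120395) = 0.441188
  k3 = f(1.275000, -1.078673) = 0.460381
  k4 = f(1.550000, -0.946791) = 0.564260
  y ← -1.200000 + (0.55/6)·(k1 + 2k2 + 2k3 + k4) = -0.956454
x=1.550000, y=-0.956454:
  k1 = f(1.550000, -0.956454) = 0.559815
  k2 = f(1.825000, -0.802505) = 0.598712
  k3 = f(1.825000, -0.791808) = 0.603632
  k4 = f(2.100000, -0.624456) = 0.575960
  y ← -0.956454 + (0.55/6)·(k1 + 2k2 + 2k3 + k4) = -0.631911
y(2.1) ≈ -0.6319

-0.6319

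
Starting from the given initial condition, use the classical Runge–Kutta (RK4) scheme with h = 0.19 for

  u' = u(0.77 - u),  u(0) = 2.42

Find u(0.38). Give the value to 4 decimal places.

1.5679

RK4: k1 = f(s_n, u_n); k2 = f(s_n + h/2, u_n + (h/2)·k1); k3 = f(s_n + h/2, u_n + (h/2)·k2); k4 = f(s_n + h, u_n + h·k3); u_{n+1} = u_n + (h/6)·(k1 + 2k2 + 2k3 + k4).
s=0.000000, u=2.420000:
  k1 = f(0.000000, 2.420000) = -3.993000
  k2 = f(0.095000, 2.040665) = -2.593002
  k3 = f(0.095000, 2.173665) = -3.051097
  k4 = f(0.190000, 1.840292) = -1.969649
  u ← 2.420000 + (0.19/6)·(k1 + 2k2 + 2k3 + k4) = 1.873723
s=0.190000, u=1.873723:
  k1 = f(0.190000, 1.873723) = -2.068072
  k2 = f(0.285000, 1.677256) = -1.521702
  k3 = f(0.285000, 1.729162) = -1.658545
  k4 = f(0.380000, 1.558600) = -1.229111
  u ← 1.873723 + (0.19/6)·(k1 + 2k2 + 2k3 + k4) = 1.567897
u(0.38) ≈ 1.5679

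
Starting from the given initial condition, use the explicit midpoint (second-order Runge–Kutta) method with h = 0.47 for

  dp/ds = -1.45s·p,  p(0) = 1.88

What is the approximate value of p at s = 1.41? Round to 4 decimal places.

Midpoint: k1 = f(s_n, p_n); k2 = f(s_n + h/2, p_n + (h/2)·k1); p_{n+1} = p_n + h·k2.
s=0.000000, p=1.880000:
  k1 = f(0.000000, 1.880000) = 0.000000
  k2 = f(0.235000, 1.880000) = -0.640610
  p ← 1.880000 + 0.47·(-0.640610) = 1.578913
s=0.470000, p=1.578913:
  k1 = f(0.470000, 1.578913) = -1.076029
  k2 = f(0.705000, 1.326046) = -1.355551
  p ← 1.578913 + 0.47·(-1.355551) = 0.941804
s=0.940000, p=0.941804:
  k1 = f(0.940000, 0.941804) = -1.283679
  k2 = f(1.175000, 0.640140) = -1.090638
  p ← 0.941804 + 0.47·(-1.090638) = 0.429204
p(1.41) ≈ 0.4292

0.4292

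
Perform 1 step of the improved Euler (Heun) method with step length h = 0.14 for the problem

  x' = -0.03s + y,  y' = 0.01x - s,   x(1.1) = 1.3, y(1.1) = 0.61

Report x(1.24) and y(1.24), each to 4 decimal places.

Heun on (x,y): k1 = f(s_n, state_n); k2 = f(s_n + h, state_n + h·k1); state_{n+1} = state_n + (h/2)·(k1 + k2).
1.100000: (1.300000, 0.610000)
  k1 = (0.577000, -1.087000)
  predictor → (1.380780, 0.457820)
  k2 = (0.420620, -1.226192)
  → (1.369833, 0.448077)
(x(1.24), y(1.24)) ≈ (1.3698, 0.4481)

1.3698, 0.4481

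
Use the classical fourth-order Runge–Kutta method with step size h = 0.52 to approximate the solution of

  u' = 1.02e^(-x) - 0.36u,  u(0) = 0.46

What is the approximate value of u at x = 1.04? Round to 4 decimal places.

RK4: k1 = f(x_n, u_n); k2 = f(x_n + h/2, u_n + (h/2)·k1); k3 = f(x_n + h/2, u_n + (h/2)·k2); k4 = f(x_n + h, u_n + h·k3); u_{n+1} = u_n + (h/6)·(k1 + 2k2 + 2k3 + k4).
x=0.000000, u=0.460000:
  k1 = f(0.000000, 0.460000) = 0.854400
  k2 = f(0.260000, 0.682144) = 0.540901
  k3 = f(0.260000, 0.600634) = 0.570244
  k4 = f(0.520000, 0.756527) = 0.334061
  u ← 0.460000 + (0.52/6)·(k1 + 2k2 + 2k3 + k4) = 0.755598
x=0.520000, u=0.755598:
  k1 = f(0.520000, 0.755598) = 0.334396
  k2 = f(0.780000, 0.842541) = 0.164259
  k3 = f(0.780000, 0.798306) = 0.180184
  k4 = f(1.040000, 0.849294) = 0.054778
  u ← 0.755598 + (0.52/6)·(k1 + 2k2 + 2k3 + k4) = 0.849030
u(1.04) ≈ 0.8490

0.8490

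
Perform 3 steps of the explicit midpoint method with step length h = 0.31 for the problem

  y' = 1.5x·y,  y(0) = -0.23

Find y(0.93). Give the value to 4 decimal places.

-0.4290

Midpoint: k1 = f(x_n, y_n); k2 = f(x_n + h/2, y_n + (h/2)·k1); y_{n+1} = y_n + h·k2.
x=0.000000, y=-0.230000:
  k1 = f(0.000000, -0.230000) = 0.000000
  k2 = f(0.155000, -0.230000) = -0.053475
  y ← -0.230000 + 0.31·(-0.053475) = -0.246577
x=0.310000, y=-0.246577:
  k1 = f(0.310000, -0.246577) = -0.114658
  k2 = f(0.465000, -0.264349) = -0.184384
  y ← -0.246577 + 0.31·(-0.184384) = -0.303736
x=0.620000, y=-0.303736:
  k1 = f(0.620000, -0.303736) = -0.282475
  k2 = f(0.775000, -0.347520) = -0.403992
  y ← -0.303736 + 0.31·(-0.403992) = -0.428974
y(0.93) ≈ -0.4290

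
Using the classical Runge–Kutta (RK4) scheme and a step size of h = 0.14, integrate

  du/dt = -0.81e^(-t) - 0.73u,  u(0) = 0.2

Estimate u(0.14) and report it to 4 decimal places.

RK4: k1 = f(t_n, u_n); k2 = f(t_n + h/2, u_n + (h/2)·k1); k3 = f(t_n + h/2, u_n + (h/2)·k2); k4 = f(t_n + h, u_n + h·k3); u_{n+1} = u_n + (h/6)·(k1 + 2k2 + 2k3 + k4).
t=0.000000, u=0.200000:
  k1 = f(0.000000, 0.200000) = -0.956000
  k2 = f(0.070000, 0.133080) = -0.852387
  k3 = f(0.070000, 0.140333) = -0.857682
  k4 = f(0.140000, 0.079925) = -0.762525
  u ← 0.200000 + (0.14/6)·(k1 + 2k2 + 2k3 + k4) = 0.080098
u(0.14) ≈ 0.0801

0.0801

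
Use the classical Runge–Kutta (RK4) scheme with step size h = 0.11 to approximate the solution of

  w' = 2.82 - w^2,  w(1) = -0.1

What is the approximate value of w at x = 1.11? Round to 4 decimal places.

RK4: k1 = f(x_n, w_n); k2 = f(x_n + h/2, w_n + (h/2)·k1); k3 = f(x_n + h/2, w_n + (h/2)·k2); k4 = f(x_n + h, w_n + h·k3); w_{n+1} = w_n + (h/6)·(k1 + 2k2 + 2k3 + k4).
x=1.000000, w=-0.100000:
  k1 = f(1.000000, -0.100000) = 2.810000
  k2 = f(1.055000, 0.054550) = 2.817024
  k3 = f(1.055000, 0.054936) = 2.816982
  k4 = f(1.110000, 0.209868) = 2.775955
  w ← -0.100000 + (0.11/6)·(k1 + 2k2 + 2k3 + k4) = 0.208989
w(1.11) ≈ 0.2090

0.2090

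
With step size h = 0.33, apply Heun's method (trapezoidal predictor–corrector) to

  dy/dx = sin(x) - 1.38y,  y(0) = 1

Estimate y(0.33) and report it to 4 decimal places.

0.7018

Heun: k1 = f(x_n, y_n); k2 = f(x_n + h, y_n + h·k1); y_{n+1} = y_n + (h/2)·(k1 + k2).
x=0.000000, y=1.000000:
  k1 = f(0.000000, 1.000000) = -1.380000
  k2 = f(0.330000, 0.544600) = -0.427505
  y ← 1.000000 + (0.33/2)·(-1.380000 + (-0.427505)) = 0.701762
y(0.33) ≈ 0.7018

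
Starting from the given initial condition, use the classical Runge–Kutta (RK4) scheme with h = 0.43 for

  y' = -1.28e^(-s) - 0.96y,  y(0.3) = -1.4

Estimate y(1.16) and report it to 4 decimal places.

RK4: k1 = f(s_n, y_n); k2 = f(s_n + h/2, y_n + (h/2)·k1); k3 = f(s_n + h/2, y_n + (h/2)·k2); k4 = f(s_n + h, y_n + h·k3); y_{n+1} = y_n + (h/6)·(k1 + 2k2 + 2k3 + k4).
s=0.300000, y=-1.400000:
  k1 = f(0.300000, -1.400000) = 0.395753
  k2 = f(0.515000, -1.314913) = 0.497516
  k3 = f(0.515000, -1.293034) = 0.476512
  k4 = f(0.730000, -1.195100) = 0.530452
  y ← -1.400000 + (0.43/6)·(k1 + 2k2 + 2k3 + k4) = -1.194011
s=0.730000, y=-1.194011:
  k1 = f(0.730000, -1.194011) = 0.529407
  k2 = f(0.945000, -1.080189) = 0.539471
  k3 = f(0.945000, -1.078025) = 0.537394
  k4 = f(1.160000, -0.962932) = 0.523152
  y ← -1.194011 + (0.43/6)·(k1 + 2k2 + 2k3 + k4) = -0.964227
y(1.16) ≈ -0.9642

-0.9642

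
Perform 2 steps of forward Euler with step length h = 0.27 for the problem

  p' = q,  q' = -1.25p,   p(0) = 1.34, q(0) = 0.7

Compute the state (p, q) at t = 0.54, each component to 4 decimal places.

Euler on (p,q): p_{n+1} = p_n + h·p', q_{n+1} = q_n + h·q'.
0.000000: (1.340000, 0.700000); f=(0.700000, -1.675000) → (1.529000, 0.247750)
0.270000: (1.529000, 0.247750); f=(0.247750, -1.911250) → (1.595893, -0.268288)
(p(0.54), q(0.54)) ≈ (1.5959, -0.2683)

1.5959, -0.2683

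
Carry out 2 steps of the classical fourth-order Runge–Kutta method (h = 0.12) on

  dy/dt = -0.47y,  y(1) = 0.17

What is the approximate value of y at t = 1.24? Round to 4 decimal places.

0.1519

RK4: k1 = f(t_n, y_n); k2 = f(t_n + h/2, y_n + (h/2)·k1); k3 = f(t_n + h/2, y_n + (h/2)·k2); k4 = f(t_n + h, y_n + h·k3); y_{n+1} = y_n + (h/6)·(k1 + 2k2 + 2k3 + k4).
t=1.000000, y=0.170000:
  k1 = f(1.000000, 0.170000) = -0.079900
  k2 = f(1.060000, 0.165206) = -0.077647
  k3 = f(1.060000, 0.165341) = -0.077710
  k4 = f(1.120000, 0.160675) = -0.075517
  y ← 0.170000 + (0.12/6)·(k1 + 2k2 + 2k3 + k4) = 0.160677
t=1.120000, y=0.160677:
  k1 = f(1.120000, 0.160677) = -0.075518
  k2 = f(1.180000, 0.156146) = -0.073389
  k3 = f(1.180000, 0.156274) = -0.073449
  k4 = f(1.240000, 0.151864) = -0.071376
  y ← 0.160677 + (0.12/6)·(k1 + 2k2 + 2k3 + k4) = 0.151866
y(1.24) ≈ 0.1519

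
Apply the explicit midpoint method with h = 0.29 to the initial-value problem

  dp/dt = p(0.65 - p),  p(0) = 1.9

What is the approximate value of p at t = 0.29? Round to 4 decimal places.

1.4914

Midpoint: k1 = f(t_n, p_n); k2 = f(t_n + h/2, p_n + (h/2)·k1); p_{n+1} = p_n + h·k2.
t=0.000000, p=1.900000:
  k1 = f(0.000000, 1.900000) = -2.375000
  k2 = f(0.145000, 1.555625) = -1.408813
  p ← 1.900000 + 0.29·(-1.408813) = 1.491444
p(0.29) ≈ 1.4914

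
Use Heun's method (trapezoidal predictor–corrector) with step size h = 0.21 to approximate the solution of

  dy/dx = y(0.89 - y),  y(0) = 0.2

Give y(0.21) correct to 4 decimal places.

0.2304

Heun: k1 = f(x_n, y_n); k2 = f(x_n + h, y_n + h·k1); y_{n+1} = y_n + (h/2)·(k1 + k2).
x=0.000000, y=0.200000:
  k1 = f(0.000000, 0.200000) = 0.138000
  k2 = f(0.210000, 0.228980) = 0.151360
  y ← 0.200000 + (0.21/2)·(0.138000 + 0.151360) = 0.230383
y(0.21) ≈ 0.2304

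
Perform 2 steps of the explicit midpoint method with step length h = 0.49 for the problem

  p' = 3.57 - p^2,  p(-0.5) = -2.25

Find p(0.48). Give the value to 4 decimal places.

Midpoint: k1 = f(x_n, p_n); k2 = f(x_n + h/2, p_n + (h/2)·k1); p_{n+1} = p_n + h·k2.
x=-0.500000, p=-2.250000:
  k1 = f(-0.500000, -2.250000) = -1.492500
  k2 = f(-0.255000, -2.615663) = -3.271690
  p ← -2.250000 + 0.49·(-3.271690) = -3.853128
x=-0.010000, p=-3.853128:
  k1 = f(-0.010000, -3.853128) = -11.276597
  k2 = f(0.235000, -6.615895) = -40.200061
  p ← -3.853128 + 0.49·(-40.200061) = -23.551158
p(0.48) ≈ -23.5512

-23.5512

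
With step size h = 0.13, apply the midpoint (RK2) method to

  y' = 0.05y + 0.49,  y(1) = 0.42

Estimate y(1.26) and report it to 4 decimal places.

0.5537

Midpoint: k1 = f(t_n, y_n); k2 = f(t_n + h/2, y_n + (h/2)·k1); y_{n+1} = y_n + h·k2.
t=1.000000, y=0.420000:
  k1 = f(1.000000, 0.420000) = 0.511000
  k2 = f(1.065000, 0.453215) = 0.512661
  y ← 0.420000 + 0.13·0.512661 = 0.486646
t=1.130000, y=0.486646:
  k1 = f(1.130000, 0.486646) = 0.514332
  k2 = f(1.195000, 0.520077) = 0.516004
  y ← 0.486646 + 0.13·0.516004 = 0.553726
y(1.26) ≈ 0.5537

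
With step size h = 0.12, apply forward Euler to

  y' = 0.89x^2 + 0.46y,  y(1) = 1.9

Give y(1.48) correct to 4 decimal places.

3.0010

Euler: y_{n+1} = y_n + h·f(x_n, y_n).
x=1.000000, y=1.900000: f=1.764000 → y ← 1.900000 + 0.12·1.764000 = 2.111680
x=1.120000, y=2.111680: f=2.087789 → y ← 2.111680 + 0.12·2.087789 = 2.362215
x=1.240000, y=2.362215: f=2.455083 → y ← 2.362215 + 0.12·2.455083 = 2.656825
x=1.360000, y=2.656825: f=2.868283 → y ← 2.656825 + 0.12·2.868283 = 3.001019
y(1.48) ≈ 3.0010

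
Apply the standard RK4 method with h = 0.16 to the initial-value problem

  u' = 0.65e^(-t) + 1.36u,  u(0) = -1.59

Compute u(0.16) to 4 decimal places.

-1.8688

RK4: k1 = f(t_n, u_n); k2 = f(t_n + h/2, u_n + (h/2)·k1); k3 = f(t_n + h/2, u_n + (h/2)·k2); k4 = f(t_n + h, u_n + h·k3); u_{n+1} = u_n + (h/6)·(k1 + 2k2 + 2k3 + k4).
t=0.000000, u=-1.590000:
  k1 = f(0.000000, -1.590000) = -1.512400
  k2 = f(0.080000, -1.710992) = -1.726923
  k3 = f(0.080000, -1.728154) = -1.750264
  k4 = f(0.160000, -1.870042) = -1.989364
  u ← -1.590000 + (0.16/6)·(k1 + 2k2 + 2k3 + k4) = -1.868830
u(0.16) ≈ -1.8688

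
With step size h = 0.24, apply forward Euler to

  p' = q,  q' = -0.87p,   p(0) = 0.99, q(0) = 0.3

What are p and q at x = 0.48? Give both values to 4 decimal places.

Euler on (p,q): p_{n+1} = p_n + h·p', q_{n+1} = q_n + h·q'.
0.000000: (0.990000, 0.300000); f=(0.300000, -0.861300) → (1.062000, 0.093288)
0.240000: (1.062000, 0.093288); f=(0.093288, -0.923940) → (1.084389, -0.128458)
(p(0.48), q(0.48)) ≈ (1.0844, -0.1285)

1.0844, -0.1285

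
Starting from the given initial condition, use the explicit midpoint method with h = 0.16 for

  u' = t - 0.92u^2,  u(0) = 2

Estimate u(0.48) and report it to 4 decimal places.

1.1724

Midpoint: k1 = f(t_n, u_n); k2 = f(t_n + h/2, u_n + (h/2)·k1); u_{n+1} = u_n + h·k2.
t=0.000000, u=2.000000:
  k1 = f(0.000000, 2.000000) = -3.680000
  k2 = f(0.080000, 1.705600) = -2.596346
  u ← 2.000000 + 0.16·(-2.596346) = 1.584585
t=0.160000, u=1.584585:
  k1 = f(0.160000, 1.584585) = -2.150036
  k2 = f(0.240000, 1.412582) = -1.595756
  u ← 1.584585 + 0.16·(-1.595756) = 1.329264
t=0.320000, u=1.329264:
  k1 = f(0.320000, 1.329264) = -1.305587
  k2 = f(0.400000, 1.224817) = -0.980162
  u ← 1.329264 + 0.16·(-0.980162) = 1.172438
u(0.48) ≈ 1.1724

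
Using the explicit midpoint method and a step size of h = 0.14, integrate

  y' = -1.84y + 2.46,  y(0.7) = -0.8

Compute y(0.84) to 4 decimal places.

Midpoint: k1 = f(x_n, y_n); k2 = f(x_n + h/2, y_n + (h/2)·k1); y_{n+1} = y_n + h·k2.
x=0.700000, y=-0.800000:
  k1 = f(0.700000, -0.800000) = 3.932000
  k2 = f(0.770000, -0.524760) = 3.425558
  y ← -0.800000 + 0.14·3.425558 = -0.320422
y(0.84) ≈ -0.3204

-0.3204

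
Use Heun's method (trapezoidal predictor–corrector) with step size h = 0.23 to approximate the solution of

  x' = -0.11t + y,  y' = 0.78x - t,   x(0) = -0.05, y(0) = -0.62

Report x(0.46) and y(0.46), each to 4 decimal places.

Heun on (x,y): k1 = f(t_n, state_n); k2 = f(t_n + h, state_n + h·k1); state_{n+1} = state_n + (h/2)·(k1 + k2).
0.000000: (-0.050000, -0.620000)
  k1 = (-0.620000, -0.039000)
  predictor → (-0.192600, -0.628970)
  k2 = (-0.654270, -0.380228)
  → (-0.196541, -0.668211)
0.230000: (-0.196541, -0.668211)
  k1 = (-0.693511, -0.383302)
  predictor → (-0.356049, -0.756371)
  k2 = (-0.806971, -0.737718)
  → (-0.369096, -0.797129)
(x(0.46), y(0.46)) ≈ (-0.3691, -0.7971)

-0.3691, -0.7971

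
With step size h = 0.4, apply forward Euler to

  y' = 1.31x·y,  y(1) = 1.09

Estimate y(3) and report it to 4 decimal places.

28.4600

Euler: y_{n+1} = y_n + h·f(x_n, y_n).
x=1.000000, y=1.090000: f=1.427900 → y ← 1.090000 + 0.4·1.427900 = 1.661160
x=1.400000, y=1.661160: f=3.046567 → y ← 1.661160 + 0.4·3.046567 = 2.879787
x=1.800000, y=2.879787: f=6.790538 → y ← 2.879787 + 0.4·6.790538 = 5.596002
x=2.200000, y=5.596002: f=16.127678 → y ← 5.596002 + 0.4·16.127678 = 12.047073
x=2.600000, y=12.047073: f=41.032331 → y ← 12.047073 + 0.4·41.032331 = 28.460006
y(3) ≈ 28.4600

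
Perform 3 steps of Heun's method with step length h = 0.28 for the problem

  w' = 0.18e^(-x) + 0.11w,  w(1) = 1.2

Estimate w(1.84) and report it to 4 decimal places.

1.3561

Heun: k1 = f(x_n, w_n); k2 = f(x_n + h, w_n + h·k1); w_{n+1} = w_n + (h/2)·(k1 + k2).
x=1.000000, w=1.200000:
  k1 = f(1.000000, 1.200000) = 0.198218
  k2 = f(1.280000, 1.255501) = 0.188152
  w ← 1.200000 + (0.28/2)·(0.198218 + 0.188152) = 1.254092
x=1.280000, w=1.254092:
  k1 = f(1.280000, 1.254092) = 0.187997
  k2 = f(1.560000, 1.306731) = 0.181565
  w ← 1.254092 + (0.28/2)·(0.187997 + 0.181565) = 1.305830
x=1.560000, w=1.305830:
  k1 = f(1.560000, 1.305830) = 0.181466
  k2 = f(1.840000, 1.356641) = 0.177818
  w ← 1.305830 + (0.28/2)·(0.181466 + 0.177818) = 1.356130
w(1.84) ≈ 1.3561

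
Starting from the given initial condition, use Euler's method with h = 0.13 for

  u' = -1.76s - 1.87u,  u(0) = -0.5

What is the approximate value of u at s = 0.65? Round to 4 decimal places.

Euler: u_{n+1} = u_n + h·f(s_n, u_n).
s=0.000000, u=-0.500000: f=0.935000 → u ← -0.500000 + 0.13·0.935000 = -0.378450
s=0.130000, u=-0.378450: f=0.478902 → u ← -0.378450 + 0.13·0.478902 = -0.316193
s=0.260000, u=-0.316193: f=0.133681 → u ← -0.316193 + 0.13·0.133681 = -0.298814
s=0.390000, u=-0.298814: f=-0.127617 → u ← -0.298814 + 0.13·(-0.127617) = -0.315405
s=0.520000, u=-0.315405: f=-0.325393 → u ← -0.315405 + 0.13·(-0.325393) = -0.357706
u(0.65) ≈ -0.3577

-0.3577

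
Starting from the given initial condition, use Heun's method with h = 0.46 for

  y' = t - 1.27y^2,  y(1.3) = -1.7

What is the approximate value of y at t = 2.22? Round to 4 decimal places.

-59.0077

Heun: k1 = f(t_n, y_n); k2 = f(t_n + h, y_n + h·k1); y_{n+1} = y_n + (h/2)·(k1 + k2).
t=1.300000, y=-1.700000:
  k1 = f(1.300000, -1.700000) = -2.370300
  k2 = f(1.760000, -2.790338) = -8.128202
  y ← -1.700000 + (0.46/2)·(-2.370300 + (-8.128202)) = -4.114656
t=1.760000, y=-4.114656:
  k1 = f(1.760000, -4.114656) = -19.741596
  k2 = f(2.220000, -13.195790) = -218.923656
  y ← -4.114656 + (0.46/2)·(-19.741596 + (-218.923656)) = -59.007663
y(2.22) ≈ -59.0077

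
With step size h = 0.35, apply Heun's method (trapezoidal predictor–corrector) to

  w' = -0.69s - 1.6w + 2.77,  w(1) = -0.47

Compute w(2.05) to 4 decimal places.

0.6832

Heun: k1 = f(s_n, w_n); k2 = f(s_n + h, w_n + h·k1); w_{n+1} = w_n + (h/2)·(k1 + k2).
s=1.000000, w=-0.470000:
  k1 = f(1.000000, -0.470000) = 2.832000
  k2 = f(1.350000, 0.521200) = 1.004580
  w ← -0.470000 + (0.35/2)·(2.832000 + 1.004580) = 0.201402
s=1.350000, w=0.201402:
  k1 = f(1.350000, 0.201402) = 1.516258
  k2 = f(1.700000, 0.732092) = 0.425653
  w ← 0.201402 + (0.35/2)·(1.516258 + 0.425653) = 0.541236
s=1.700000, w=0.541236:
  k1 = f(1.700000, 0.541236) = 0.731023
  k2 = f(2.050000, 0.797094) = 0.080150
  w ← 0.541236 + (0.35/2)·(0.731023 + 0.080150) = 0.683191
w(2.05) ≈ 0.6832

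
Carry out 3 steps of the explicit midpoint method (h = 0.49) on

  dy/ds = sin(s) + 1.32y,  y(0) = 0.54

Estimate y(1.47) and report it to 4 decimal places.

5.2026

Midpoint: k1 = f(s_n, y_n); k2 = f(s_n + h/2, y_n + (h/2)·k1); y_{n+1} = y_n + h·k2.
s=0.000000, y=0.540000:
  k1 = f(0.000000, 0.540000) = 0.712800
  k2 = f(0.245000, 0.714636) = 1.185876
  y ← 0.540000 + 0.49·1.185876 = 1.121079
s=0.490000, y=1.121079:
  k1 = f(0.490000, 1.121079) = 1.950450
  k2 = f(0.735000, 1.598940) = 2.781187
  y ← 1.121079 + 0.49·2.781187 = 2.483861
s=0.980000, y=2.483861:
  k1 = f(0.980000, 2.483861) = 4.109194
  k2 = f(1.225000, 3.490613) = 5.548416
  y ← 2.483861 + 0.49·5.548416 = 5.202585
y(1.47) ≈ 5.2026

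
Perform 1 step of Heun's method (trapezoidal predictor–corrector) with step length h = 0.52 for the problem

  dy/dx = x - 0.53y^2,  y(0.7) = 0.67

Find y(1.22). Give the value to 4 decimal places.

0.9932

Heun: k1 = f(x_n, y_n); k2 = f(x_n + h, y_n + h·k1); y_{n+1} = y_n + (h/2)·(k1 + k2).
x=0.700000, y=0.670000:
  k1 = f(0.700000, 0.670000) = 0.462083
  k2 = f(1.220000, 0.910283) = 0.780834
  y ← 0.670000 + (0.52/2)·(0.462083 + 0.780834) = 0.993158
y(1.22) ≈ 0.9932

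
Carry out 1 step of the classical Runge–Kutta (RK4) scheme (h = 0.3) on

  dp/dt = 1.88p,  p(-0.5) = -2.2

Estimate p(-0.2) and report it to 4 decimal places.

RK4: k1 = f(t_n, p_n); k2 = f(t_n + h/2, p_n + (h/2)·k1); k3 = f(t_n + h/2, p_n + (h/2)·k2); k4 = f(t_n + h, p_n + h·k3); p_{n+1} = p_n + (h/6)·(k1 + 2k2 + 2k3 + k4).
t=-0.500000, p=-2.200000:
  k1 = f(-0.500000, -2.200000) = -4.136000
  k2 = f(-0.350000, -2.820400) = -5.302352
  k3 = f(-0.350000, -2.995353) = -5.631263
  k4 = f(-0.200000, -3.889379) = -7.312032
  p ← -2.200000 + (0.3/6)·(k1 + 2k2 + 2k3 + k4) = -3.865763
p(-0.2) ≈ -3.8658

-3.8658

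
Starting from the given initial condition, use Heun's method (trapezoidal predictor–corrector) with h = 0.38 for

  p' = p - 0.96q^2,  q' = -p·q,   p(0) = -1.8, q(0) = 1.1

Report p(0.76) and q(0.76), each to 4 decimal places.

Heun on (p,q): k1 = f(t_n, state_n); k2 = f(t_n + h, state_n + h·k1); state_{n+1} = state_n + (h/2)·(k1 + k2).
0.000000: (-1.800000, 1.100000)
  k1 = (-2.961600, 1.980000)
  predictor → (-2.925408, 1.852400)
  k2 = (-6.219538, 5.419026)
  → (-3.544416, 2.505815)
0.380000: (-3.544416, 2.505815)
  k1 = (-9.572360, 8.881651)
  predictor → (-7.181913, 5.880842)
  k2 = (-40.382847, 42.235699)
  → (-13.035906, 12.218111)
(p(0.76), q(0.76)) ≈ (-13.0359, 12.2181)

-13.0359, 12.2181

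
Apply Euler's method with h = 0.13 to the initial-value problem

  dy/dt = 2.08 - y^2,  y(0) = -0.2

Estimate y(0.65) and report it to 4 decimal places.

0.9997

Euler: y_{n+1} = y_n + h·f(t_n, y_n).
t=0.000000, y=-0.200000: f=2.040000 → y ← -0.200000 + 0.13·2.040000 = 0.065200
t=0.130000, y=0.065200: f=2.075749 → y ← 0.065200 + 0.13·2.075749 = 0.335047
t=0.260000, y=0.335047: f=1.967743 → y ← 0.335047 + 0.13·1.967743 = 0.590854
t=0.390000, y=0.590854: f=1.730892 → y ← 0.590854 + 0.13·1.730892 = 0.815870
t=0.520000, y=0.815870: f=1.414356 → y ← 0.815870 + 0.13·1.414356 = 0.999736
y(0.65) ≈ 0.9997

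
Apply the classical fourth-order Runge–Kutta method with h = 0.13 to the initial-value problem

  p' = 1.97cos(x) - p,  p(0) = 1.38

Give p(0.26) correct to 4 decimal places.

RK4: k1 = f(x_n, p_n); k2 = f(x_n + h/2, p_n + (h/2)·k1); k3 = f(x_n + h/2, p_n + (h/2)·k2); k4 = f(x_n + h, p_n + h·k3); p_{n+1} = p_n + (h/6)·(k1 + 2k2 + 2k3 + k4).
x=0.000000, p=1.380000:
  k1 = f(0.000000, 1.380000) = 0.590000
  k2 = f(0.065000, 1.418350) = 0.547490
  k3 = f(0.065000, 1.415587) = 0.550253
  k4 = f(0.130000, 1.451533) = 0.501844
  p ← 1.380000 + (0.13/6)·(k1 + 2k2 + 2k3 + k4) = 1.451225
x=0.130000, p=1.451225:
  k1 = f(0.130000, 1.451225) = 0.502151
  k2 = f(0.195000, 1.483865) = 0.448799
  k3 = f(0.195000, 1.480397) = 0.452267
  k4 = f(0.260000, 1.510020) = 0.393768
  p ← 1.451225 + (0.13/6)·(k1 + 2k2 + 2k3 + k4) = 1.509683
p(0.26) ≈ 1.5097

1.5097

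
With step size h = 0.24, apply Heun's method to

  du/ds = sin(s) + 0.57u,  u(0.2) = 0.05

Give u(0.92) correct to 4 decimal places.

0.5124

Heun: k1 = f(s_n, u_n); k2 = f(s_n + h, u_n + h·k1); u_{n+1} = u_n + (h/2)·(k1 + k2).
s=0.200000, u=0.050000:
  k1 = f(0.200000, 0.050000) = 0.227169
  k2 = f(0.440000, 0.104521) = 0.485516
  u ← 0.050000 + (0.24/2)·(0.227169 + 0.485516) = 0.135522
s=0.440000, u=0.135522:
  k1 = f(0.440000, 0.135522) = 0.503187
  k2 = f(0.680000, 0.256287) = 0.774877
  u ← 0.135522 + (0.24/2)·(0.503187 + 0.774877) = 0.288890
s=0.680000, u=0.288890:
  k1 = f(0.680000, 0.288890) = 0.793460
  k2 = f(0.920000, 0.479320) = 1.068814
  u ← 0.288890 + (0.24/2)·(0.793460 + 1.068814) = 0.512363
u(0.92) ≈ 0.5124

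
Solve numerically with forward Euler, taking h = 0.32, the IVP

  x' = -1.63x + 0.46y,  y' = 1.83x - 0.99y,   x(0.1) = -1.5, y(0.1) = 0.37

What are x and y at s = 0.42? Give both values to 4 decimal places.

Euler on (x,y): x_{n+1} = x_n + h·x', y_{n+1} = y_n + h·y'.
0.100000: (-1.500000, 0.370000); f=(2.615200, -3.111300) → (-0.663136, -0.625616)
(x(0.42), y(0.42)) ≈ (-0.6631, -0.6256)

-0.6631, -0.6256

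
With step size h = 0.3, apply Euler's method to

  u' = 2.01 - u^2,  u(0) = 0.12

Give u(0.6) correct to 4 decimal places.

1.1667

Euler: u_{n+1} = u_n + h·f(t_n, u_n).
t=0.000000, u=0.120000: f=1.995600 → u ← 0.120000 + 0.3·1.995600 = 0.718680
t=0.300000, u=0.718680: f=1.493499 → u ← 0.718680 + 0.3·1.493499 = 1.166730
u(0.6) ≈ 1.1667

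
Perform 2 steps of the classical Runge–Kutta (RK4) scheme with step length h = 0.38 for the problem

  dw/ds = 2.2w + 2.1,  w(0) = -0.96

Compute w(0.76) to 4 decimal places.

-0.9835

RK4: k1 = f(s_n, w_n); k2 = f(s_n + h/2, w_n + (h/2)·k1); k3 = f(s_n + h/2, w_n + (h/2)·k2); k4 = f(s_n + h, w_n + h·k3); w_{n+1} = w_n + (h/6)·(k1 + 2k2 + 2k3 + k4).
s=0.000000, w=-0.960000:
  k1 = f(0.000000, -0.960000) = -0.012000
  k2 = f(0.190000, -0.962280) = -0.017016
  k3 = f(0.190000, -0.963233) = -0.019113
  k4 = f(0.380000, -0.967263) = -0.027978
  w ← -0.960000 + (0.38/6)·(k1 + 2k2 + 2k3 + k4) = -0.967108
s=0.380000, w=-0.967108:
  k1 = f(0.380000, -0.967108) = -0.027638
  k2 = f(0.570000, -0.972360) = -0.039191
  k3 = f(0.570000, -0.974555) = -0.044020
  k4 = f(0.760000, -0.983836) = -0.064439
  w ← -0.967108 + (0.38/6)·(k1 + 2k2 + 2k3 + k4) = -0.983480
w(0.76) ≈ -0.9835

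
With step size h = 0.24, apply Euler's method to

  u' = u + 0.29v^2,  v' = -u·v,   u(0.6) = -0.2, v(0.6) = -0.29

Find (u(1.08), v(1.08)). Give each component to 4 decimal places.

-0.2938, -0.3216

Euler on (u,v): u_{n+1} = u_n + h·u', v_{n+1} = v_n + h·v'.
0.600000: (-0.200000, -0.290000); f=(-0.175611, -0.058000) → (-0.242147, -0.303920)
0.840000: (-0.242147, -0.303920); f=(-0.215360, -0.073593) → (-0.293833, -0.321582)
(u(1.08), v(1.08)) ≈ (-0.2938, -0.3216)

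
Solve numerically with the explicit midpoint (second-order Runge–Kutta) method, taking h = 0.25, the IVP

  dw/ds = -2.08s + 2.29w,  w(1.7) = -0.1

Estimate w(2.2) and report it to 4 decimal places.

-3.7580

Midpoint: k1 = f(s_n, w_n); k2 = f(s_n + h/2, w_n + (h/2)·k1); w_{n+1} = w_n + h·k2.
s=1.700000, w=-0.100000:
  k1 = f(1.700000, -0.100000) = -3.765000
  k2 = f(1.825000, -0.570625) = -5.102731
  w ← -0.100000 + 0.25·(-5.102731) = -1.375683
s=1.950000, w=-1.375683:
  k1 = f(1.950000, -1.375683) = -7.206314
  k2 = f(2.075000, -2.276472) = -9.529121
  w ← -1.375683 + 0.25·(-9.529121) = -3.757963
w(2.2) ≈ -3.7580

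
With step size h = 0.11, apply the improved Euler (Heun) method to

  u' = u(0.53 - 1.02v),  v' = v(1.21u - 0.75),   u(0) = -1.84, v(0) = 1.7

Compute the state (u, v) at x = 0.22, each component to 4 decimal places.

Heun on (u,v): k1 = f(x_n, state_n); k2 = f(x_n + h, state_n + h·k1); state_{n+1} = state_n + (h/2)·(k1 + k2).
0.000000: (-1.840000, 1.700000)
  k1 = (2.215360, -5.059880)
  predictor → (-1.596310, 1.143413)
  k2 = (1.015703, -3.066103)
  → (-1.662292, 1.253071)
0.110000: (-1.662292, 1.253071)
  k1 = (1.243614, -3.460196)
  predictor → (-1.525494, 0.872449)
  k2 = (0.549023, -2.264746)
  → (-1.563697, 0.938199)
(u(0.22), v(0.22)) ≈ (-1.5637, 0.9382)

-1.5637, 0.9382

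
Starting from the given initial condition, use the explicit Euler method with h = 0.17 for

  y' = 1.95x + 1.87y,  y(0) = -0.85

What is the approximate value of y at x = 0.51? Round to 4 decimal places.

Euler: y_{n+1} = y_n + h·f(x_n, y_n).
x=0.000000, y=-0.850000: f=-1.589500 → y ← -0.850000 + 0.17·(-1.589500) = -1.120215
x=0.170000, y=-1.120215: f=-1.763302 → y ← -1.120215 + 0.17·(-1.763302) = -1.419976
x=0.340000, y=-1.419976: f=-1.992356 → y ← -1.419976 + 0.17·(-1.992356) = -1.758677
y(0.51) ≈ -1.7587

-1.7587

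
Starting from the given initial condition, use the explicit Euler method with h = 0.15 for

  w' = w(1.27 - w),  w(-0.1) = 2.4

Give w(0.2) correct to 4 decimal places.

1.7770

Euler: w_{n+1} = w_n + h·f(t_n, w_n).
t=-0.100000, w=2.400000: f=-2.712000 → w ← 2.400000 + 0.15·(-2.712000) = 1.993200
t=0.050000, w=1.993200: f=-1.441482 → w ← 1.993200 + 0.15·(-1.441482) = 1.776978
w(0.2) ≈ 1.7770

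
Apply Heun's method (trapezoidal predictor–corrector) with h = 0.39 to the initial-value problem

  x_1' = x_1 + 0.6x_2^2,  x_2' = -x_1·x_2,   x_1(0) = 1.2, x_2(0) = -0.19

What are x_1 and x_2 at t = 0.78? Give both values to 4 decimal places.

2.5917, -0.0570

Heun on (x_1,x_2): k1 = f(t_n, state_n); k2 = f(t_n + h, state_n + h·k1); state_{n+1} = state_n + (h/2)·(k1 + k2).
0.000000: (1.200000, -0.190000)
  k1 = (1.221660, 0.228000)
  predictor → (1.676447, -0.101080)
  k2 = (1.682578, 0.169455)
  → (1.766326, -0.112496)
0.390000: (1.766326, -0.112496)
  k1 = (1.773920, 0.198705)
  predictor → (2.458155, -0.035001)
  k2 = (2.458890, 0.086039)
  → (2.591724, -0.056971)
(x_1(0.78), x_2(0.78)) ≈ (2.5917, -0.0570)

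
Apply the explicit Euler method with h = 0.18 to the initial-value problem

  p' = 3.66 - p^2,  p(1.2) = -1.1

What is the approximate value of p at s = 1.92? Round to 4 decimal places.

Euler: p_{n+1} = p_n + h·f(s_n, p_n).
s=1.200000, p=-1.100000: f=2.450000 → p ← -1.100000 + 0.18·2.450000 = -0.659000
s=1.380000, p=-0.659000: f=3.225719 → p ← -0.659000 + 0.18·3.225719 = -0.078371
s=1.560000, p=-0.078371: f=3.653858 → p ← -0.078371 + 0.18·3.653858 = 0.579324
s=1.740000, p=0.579324: f=3.324384 → p ← 0.579324 + 0.18·3.324384 = 1.177713
p(1.92) ≈ 1.1777

1.1777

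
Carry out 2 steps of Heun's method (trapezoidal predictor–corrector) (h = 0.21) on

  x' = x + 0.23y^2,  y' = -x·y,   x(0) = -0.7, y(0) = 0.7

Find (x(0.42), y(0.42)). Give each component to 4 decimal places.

-0.9836, 0.9913

Heun on (x,y): k1 = f(s_n, state_n); k2 = f(s_n + h, state_n + h·k1); state_{n+1} = state_n + (h/2)·(k1 + k2).
0.000000: (-0.700000, 0.700000)
  k1 = (-0.587300, 0.490000)
  predictor → (-0.823333, 0.802900)
  k2 = (-0.675064, 0.661054)
  → (-0.832548, 0.820861)
0.210000: (-0.832548, 0.820861)
  k1 = (-0.677571, 0.683406)
  predictor → (-0.974838, 0.964376)
  k2 = (-0.760933, 0.940111)
  → (-0.983591, 0.991330)
(x(0.42), y(0.42)) ≈ (-0.9836, 0.9913)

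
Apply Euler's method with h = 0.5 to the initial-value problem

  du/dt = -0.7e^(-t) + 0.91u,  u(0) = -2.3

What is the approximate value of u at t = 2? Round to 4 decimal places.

Euler: u_{n+1} = u_n + h·f(t_n, u_n).
t=0.000000, u=-2.300000: f=-2.793000 → u ← -2.300000 + 0.5·(-2.793000) = -3.696500
t=0.500000, u=-3.696500: f=-3.788386 → u ← -3.696500 + 0.5·(-3.788386) = -5.590693
t=1.000000, u=-5.590693: f=-5.345046 → u ← -5.590693 + 0.5·(-5.345046) = -8.263216
t=1.500000, u=-8.263216: f=-7.675718 → u ← -8.263216 + 0.5·(-7.675718) = -12.101075
u(2) ≈ -12.1011

-12.1011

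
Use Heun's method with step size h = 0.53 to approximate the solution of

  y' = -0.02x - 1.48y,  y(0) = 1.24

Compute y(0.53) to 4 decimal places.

Heun: k1 = f(x_n, y_n); k2 = f(x_n + h, y_n + h·k1); y_{n+1} = y_n + (h/2)·(k1 + k2).
x=0.000000, y=1.240000:
  k1 = f(0.000000, 1.240000) = -1.835200
  k2 = f(0.530000, 0.267344) = -0.406269
  y ← 1.240000 + (0.53/2)·(-1.835200 + (-0.406269)) = 0.646011
y(0.53) ≈ 0.6460

0.6460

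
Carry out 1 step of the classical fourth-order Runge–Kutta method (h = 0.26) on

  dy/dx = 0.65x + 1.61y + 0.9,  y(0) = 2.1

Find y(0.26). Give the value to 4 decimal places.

3.5073

RK4: k1 = f(x_n, y_n); k2 = f(x_n + h/2, y_n + (h/2)·k1); k3 = f(x_n + h/2, y_n + (h/2)·k2); k4 = f(x_n + h, y_n + h·k3); y_{n+1} = y_n + (h/6)·(k1 + 2k2 + 2k3 + k4).
x=0.000000, y=2.100000:
  k1 = f(0.000000, 2.100000) = 4.281000
  k2 = f(0.130000, 2.656530) = 5.261513
  k3 = f(0.130000, 2.783997) = 5.466735
  k4 = f(0.260000, 3.521351) = 6.738375
  y ← 2.100000 + (0.26/6)·(k1 + 2k2 + 2k3 + k4) = 3.507288
y(0.26) ≈ 3.5073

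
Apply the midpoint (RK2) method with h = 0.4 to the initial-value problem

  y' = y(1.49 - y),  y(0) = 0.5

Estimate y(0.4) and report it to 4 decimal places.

Midpoint: k1 = f(t_n, y_n); k2 = f(t_n + h/2, y_n + (h/2)·k1); y_{n+1} = y_n + h·k2.
t=0.000000, y=0.500000:
  k1 = f(0.000000, 0.500000) = 0.495000
  k2 = f(0.200000, 0.599000) = 0.533709
  y ← 0.500000 + 0.4·0.533709 = 0.713484
y(0.4) ≈ 0.7135

0.7135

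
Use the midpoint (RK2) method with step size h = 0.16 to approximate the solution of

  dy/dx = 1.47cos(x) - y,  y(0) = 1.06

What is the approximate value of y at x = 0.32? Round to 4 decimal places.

1.1647

Midpoint: k1 = f(x_n, y_n); k2 = f(x_n + h/2, y_n + (h/2)·k1); y_{n+1} = y_n + h·k2.
x=0.000000, y=1.060000:
  k1 = f(0.000000, 1.060000) = 0.410000
  k2 = f(0.080000, 1.092800) = 0.372499
  y ← 1.060000 + 0.16·0.372499 = 1.119600
x=0.160000, y=1.119600:
  k1 = f(0.160000, 1.119600) = 0.331624
  k2 = f(0.240000, 1.146130) = 0.281737
  y ← 1.119600 + 0.16·0.281737 = 1.164678
y(0.32) ≈ 1.1647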